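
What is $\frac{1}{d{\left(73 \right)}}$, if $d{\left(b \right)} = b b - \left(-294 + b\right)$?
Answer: $\frac{1}{5550} \approx 0.00018018$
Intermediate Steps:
$d{\left(b \right)} = 294 + b^{2} - b$ ($d{\left(b \right)} = b^{2} - \left(-294 + b\right) = 294 + b^{2} - b$)
$\frac{1}{d{\left(73 \right)}} = \frac{1}{294 + 73^{2} - 73} = \frac{1}{294 + 5329 - 73} = \frac{1}{5550}$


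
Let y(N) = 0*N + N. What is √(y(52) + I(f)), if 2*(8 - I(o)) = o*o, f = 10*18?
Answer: 2*I*√4035 ≈ 127.04*I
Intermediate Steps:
y(N) = N (y(N) = 0 + N = N)
f = 180
I(o) = 8 - o²/2 (I(o) = 8 - o*o/2 = 8 - o²/2)
√(y(52) + I(f)) = √(52 + (8 - ½*180²)) = √(52 + (8 - ½*32400)) = √(52 + (8 - 16200)) = √(52 - 16192) = √(-16140) = 2*I*√4035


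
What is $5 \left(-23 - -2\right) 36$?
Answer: $-3780$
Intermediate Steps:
$5 \left(-23 - -2\right) 36 = 5 \left(-23 + 2\right) 36 = 5 \left(-21\right) 36 = \left(-105\right) 36 = -3780$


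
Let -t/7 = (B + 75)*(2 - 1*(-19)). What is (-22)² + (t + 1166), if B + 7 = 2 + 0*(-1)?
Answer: -8640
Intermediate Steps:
B = -5 (B = -7 + (2 + 0*(-1)) = -7 + (2 + 0) = -7 + 2 = -5)
t = -10290 (t = -7*(-5 + 75)*(2 - 1*(-19)) = -490*(2 + 19) = -490*21 = -7*1470 = -10290)
(-22)² + (t + 1166) = (-22)² + (-10290 + 1166) = 484 - 9124 = -8640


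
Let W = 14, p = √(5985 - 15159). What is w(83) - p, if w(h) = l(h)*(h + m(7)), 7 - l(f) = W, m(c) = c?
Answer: -630 - I*√9174 ≈ -630.0 - 95.781*I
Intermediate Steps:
p = I*√9174 (p = √(-9174) = I*√9174 ≈ 95.781*I)
l(f) = -7 (l(f) = 7 - 1*14 = 7 - 14 = -7)
w(h) = -49 - 7*h (w(h) = -7*(h + 7) = -7*(7 + h) = -49 - 7*h)
w(83) - p = (-49 - 7*83) - I*√9174 = (-49 - 581) - I*√9174 = -630 - I*√9174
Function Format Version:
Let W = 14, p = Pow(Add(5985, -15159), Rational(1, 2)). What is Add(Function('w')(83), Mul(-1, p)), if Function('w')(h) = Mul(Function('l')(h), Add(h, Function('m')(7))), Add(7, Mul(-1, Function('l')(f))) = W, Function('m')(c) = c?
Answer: Add(-630, Mul(-1, I, Pow(9174, Rational(1, 2)))) ≈ Add(-630.00, Mul(-95.781, I))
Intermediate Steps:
p = Mul(I, Pow(9174, Rational(1, 2))) (p = Pow(-9174, Rational(1, 2)) = Mul(I, Pow(9174, Rational(1, 2))) ≈ Mul(95.781, I))
Function('l')(f) = -7 (Function('l')(f) = Add(7, Mul(-1, 14)) = Add(7, -14) = -7)
Function('w')(h) = Add(-49, Mul(-7, h)) (Function('w')(h) = Mul(-7, Add(h, 7)) = Mul(-7, Add(7, h)) = Add(-49, Mul(-7, h)))
Add(Function('w')(83), Mul(-1, p)) = Add(Add(-49, Mul(-7, 83)), Mul(-1, Mul(I, Pow(9174, Rational(1, 2))))) = Add(Add(-49, -581), Mul(-1, I, Pow(9174, Rational(1, 2)))) = Add(-630, Mul(-1, I, Pow(9174, Rational(1, 2))))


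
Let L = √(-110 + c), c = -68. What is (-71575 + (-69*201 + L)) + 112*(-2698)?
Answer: -387620 + I*√178 ≈ -3.8762e+5 + 13.342*I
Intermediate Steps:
L = I*√178 (L = √(-110 - 68) = √(-178) = I*√178 ≈ 13.342*I)
(-71575 + (-69*201 + L)) + 112*(-2698) = (-71575 + (-69*201 + I*√178)) + 112*(-2698) = (-71575 + (-13869 + I*√178)) - 302176 = (-85444 + I*√178) - 302176 = -387620 + I*√178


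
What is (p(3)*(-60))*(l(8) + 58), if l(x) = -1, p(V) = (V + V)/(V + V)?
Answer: -3420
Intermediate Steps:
p(V) = 1 (p(V) = (2*V)/((2*V)) = (2*V)*(1/(2*V)) = 1)
(p(3)*(-60))*(l(8) + 58) = (1*(-60))*(-1 + 58) = -60*57 = -3420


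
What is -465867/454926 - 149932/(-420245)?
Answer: -42523437461/63726792290 ≈ -0.66728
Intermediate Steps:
-465867/454926 - 149932/(-420245) = -465867*1/454926 - 149932*(-1/420245) = -155289/151642 + 149932/420245 = -42523437461/63726792290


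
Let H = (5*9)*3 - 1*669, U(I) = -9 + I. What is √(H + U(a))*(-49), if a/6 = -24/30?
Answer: -49*I*√13695/5 ≈ -1146.9*I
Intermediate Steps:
a = -24/5 (a = 6*(-24/30) = 6*(-24*1/30) = 6*(-⅘) = -24/5 ≈ -4.8000)
H = -534 (H = 45*3 - 669 = 135 - 669 = -534)
√(H + U(a))*(-49) = √(-534 + (-9 - 24/5))*(-49) = √(-534 - 69/5)*(-49) = √(-2739/5)*(-49) = (I*√13695/5)*(-49) = -49*I*√13695/5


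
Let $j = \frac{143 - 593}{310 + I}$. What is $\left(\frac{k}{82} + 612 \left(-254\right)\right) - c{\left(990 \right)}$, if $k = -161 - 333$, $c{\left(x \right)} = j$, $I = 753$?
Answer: $- \frac{6775134295}{43583} \approx -1.5545 \cdot 10^{5}$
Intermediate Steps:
$j = - \frac{450}{1063}$ ($j = \frac{143 - 593}{310 + 753} = - \frac{450}{1063} \approx -0.42333$)
$c{\left(x \right)} = - \frac{450}{1063}$
$k = -494$ ($k = -161 - 333 = -494$)
$\left(\frac{k}{82} + 612 \left(-254\right)\right) - c{\left(990 \right)} = \left(- \frac{494}{82} + 612 \left(-254\right)\right) - - \frac{450}{1063} = \left(\left(-494\right) \frac{1}{82} - 155448\right) + \frac{450}{1063} = \left(- \frac{247}{41} - 155448\right) + \frac{450}{1063} = - \frac{6373615}{41} + \frac{450}{1063} = - \frac{6775134295}{43583}$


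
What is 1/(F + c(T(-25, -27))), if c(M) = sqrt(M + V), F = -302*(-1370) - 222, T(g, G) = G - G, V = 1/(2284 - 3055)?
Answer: 318822378/131838792105805 - I*sqrt(771)/131838792105805 ≈ 2.4183e-6 - 2.1061e-13*I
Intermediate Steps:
V = -1/771 (V = 1/(-771) = -1/771 ≈ -0.0012970)
T(g, G) = 0
F = 413518 (F = 413740 - 222 = 413518)
c(M) = sqrt(-1/771 + M) (c(M) = sqrt(M - 1/771) = sqrt(-1/771 + M))
1/(F + c(T(-25, -27))) = 1/(413518 + sqrt(-771 + 594441*0)/771) = 1/(413518 + sqrt(-771 + 0)/771) = 1/(413518 + sqrt(-771)/771) = 1/(413518 + (I*sqrt(771))/771) = 1/(413518 + I*sqrt(771)/771)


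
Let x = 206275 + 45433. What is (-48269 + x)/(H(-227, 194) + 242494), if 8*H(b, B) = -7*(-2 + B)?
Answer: 203439/242326 ≈ 0.83953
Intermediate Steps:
x = 251708
H(b, B) = 7/4 - 7*B/8 (H(b, B) = (-7*(-2 + B))/8 = (14 - 7*B)/8 = 7/4 - 7*B/8)
(-48269 + x)/(H(-227, 194) + 242494) = (-48269 + 251708)/((7/4 - 7/8*194) + 242494) = 203439/((7/4 - 679/4) + 242494) = 203439/(-168 + 242494) = 203439/242326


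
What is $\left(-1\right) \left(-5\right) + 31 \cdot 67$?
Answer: $2082$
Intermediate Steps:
$\left(-1\right) \left(-5\right) + 31 \cdot 67 = 5 + 2077 = 2082$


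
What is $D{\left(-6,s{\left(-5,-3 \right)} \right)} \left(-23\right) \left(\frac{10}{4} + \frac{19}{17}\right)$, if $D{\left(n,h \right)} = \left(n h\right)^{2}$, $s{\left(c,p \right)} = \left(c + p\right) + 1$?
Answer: $- \frac{2495178}{17} \approx -1.4678 \cdot 10^{5}$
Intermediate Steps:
$s{\left(c,p \right)} = 1 + c + p$
$D{\left(n,h \right)} = h^{2} n^{2}$ ($D{\left(n,h \right)} = \left(h n\right)^{2} = h^{2} n^{2}$)
$D{\left(-6,s{\left(-5,-3 \right)} \right)} \left(-23\right) \left(\frac{10}{4} + \frac{19}{17}\right) = \left(1 - 5 - 3\right)^{2} \left(-6\right)^{2} \left(-23\right) \left(\frac{10}{4} + \frac{19}{17}\right) = \left(-7\right)^{2} \cdot 36 \left(-23\right) \left(10 \cdot \frac{1}{4} + 19 \cdot \frac{1}{17}\right) = 49 \cdot 36 \left(-23\right) \left(\frac{5}{2} + \frac{19}{17}\right) = 1764 \left(-23\right) \frac{123}{34} = \left(-40572\right) \frac{123}{34} = - \frac{2495178}{17}$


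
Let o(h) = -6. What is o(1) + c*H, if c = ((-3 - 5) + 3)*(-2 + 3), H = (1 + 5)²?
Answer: -186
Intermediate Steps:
H = 36 (H = 6² = 36)
c = -5 (c = (-8 + 3)*1 = -5*1 = -5)
o(1) + c*H = -6 - 5*36 = -6 - 180 = -186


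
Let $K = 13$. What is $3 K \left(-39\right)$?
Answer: $-1521$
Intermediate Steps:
$3 K \left(-39\right) = 3 \cdot 13 \left(-39\right) = 39 \left(-39\right) = -1521$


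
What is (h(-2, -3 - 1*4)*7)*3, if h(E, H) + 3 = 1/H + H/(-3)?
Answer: -17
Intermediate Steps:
h(E, H) = -3 + 1/H - H/3 (h(E, H) = -3 + (1/H + H/(-3)) = -3 + (1/H + H*(-⅓)) = -3 + (1/H - H/3) = -3 + 1/H - H/3)
(h(-2, -3 - 1*4)*7)*3 = ((-3 + 1/(-3 - 1*4) - (-3 - 1*4)/3)*7)*3 = ((-3 + 1/(-3 - 4) - (-3 - 4)/3)*7)*3 = ((-3 + 1/(-7) - ⅓*(-7))*7)*3 = ((-3 - ⅐ + 7/3)*7)*3 = -17/21*7*3 = -17/3*3 = -17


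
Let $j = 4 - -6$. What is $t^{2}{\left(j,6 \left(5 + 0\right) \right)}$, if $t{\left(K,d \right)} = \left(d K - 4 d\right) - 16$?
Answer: $26896$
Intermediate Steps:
$j = 10$ ($j = 4 + 6 = 10$)
$t{\left(K,d \right)} = -16 - 4 d + K d$ ($t{\left(K,d \right)} = \left(K d - 4 d\right) - 16 = \left(- 4 d + K d\right) - 16 = -16 - 4 d + K d$)
$t^{2}{\left(j,6 \left(5 + 0\right) \right)} = \left(-16 - 4 \cdot 6 \left(5 + 0\right) + 10 \cdot 6 \left(5 + 0\right)\right)^{2} = \left(-16 - 4 \cdot 6 \cdot 5 + 10 \cdot 6 \cdot 5\right)^{2} = \left(-16 - 120 + 10 \cdot 30\right)^{2} = \left(-16 - 120 + 300\right)^{2} = 164^{2} = 26896$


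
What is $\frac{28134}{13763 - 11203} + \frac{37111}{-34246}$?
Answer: $\frac{217118201}{21917440} \approx 9.9062$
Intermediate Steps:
$\frac{28134}{13763 - 11203} + \frac{37111}{-34246} = \frac{28134}{2560} + 37111 \left(- \frac{1}{34246}\right) = 28134 \cdot \frac{1}{2560} - \frac{37111}{34246} = \frac{14067}{1280} - \frac{37111}{34246} = \frac{217118201}{21917440}$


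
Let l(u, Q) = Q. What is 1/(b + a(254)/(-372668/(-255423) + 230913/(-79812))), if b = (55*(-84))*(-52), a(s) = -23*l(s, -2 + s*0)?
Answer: 1082856029/260110601009112 ≈ 4.1631e-6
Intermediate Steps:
a(s) = 46 (a(s) = -23*(-2 + s*0) = -23*(-2 + 0) = -23*(-2) = 46)
b = 240240 (b = -4620*(-52) = 240240)
1/(b + a(254)/(-372668/(-255423) + 230913/(-79812))) = 1/(240240 + 46/(-372668/(-255423) + 230913/(-79812))) = 1/(240240 + 46/(-372668*(-1/255423) + 230913*(-1/79812))) = 1/(240240 + 46/(372668/255423 - 25657/8868)) = 1/(240240 + 46/(-1082856029/755030388)) = 1/(240240 + 46*(-755030388/1082856029)) = 1/(240240 - 34731397848/1082856029) = 1/(260110601009112/1082856029) = 1082856029/260110601009112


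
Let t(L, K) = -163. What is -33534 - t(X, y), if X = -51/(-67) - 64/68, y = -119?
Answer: -33371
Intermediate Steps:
X = -205/1139 (X = -51*(-1/67) - 64*1/68 = 51/67 - 16/17 = -205/1139 ≈ -0.17998)
-33534 - t(X, y) = -33534 - 1*(-163) = -33534 + 163 = -33371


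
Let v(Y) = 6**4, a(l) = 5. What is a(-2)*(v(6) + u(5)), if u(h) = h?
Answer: 6505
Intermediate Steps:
v(Y) = 1296
a(-2)*(v(6) + u(5)) = 5*(1296 + 5) = 5*1301 = 6505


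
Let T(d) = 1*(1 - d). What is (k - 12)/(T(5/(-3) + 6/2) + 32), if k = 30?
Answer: 54/95 ≈ 0.56842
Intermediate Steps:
T(d) = 1 - d
(k - 12)/(T(5/(-3) + 6/2) + 32) = (30 - 12)/((1 - (5/(-3) + 6/2)) + 32) = 18/((1 - (5*(-⅓) + 6*(½))) + 32) = 18/((1 - (-5/3 + 3)) + 32) = 18/((1 - 1*4/3) + 32) = 18/((1 - 4/3) + 32) = 18/(-⅓ + 32) = 18/(95/3) = (3/95)*18 = 54/95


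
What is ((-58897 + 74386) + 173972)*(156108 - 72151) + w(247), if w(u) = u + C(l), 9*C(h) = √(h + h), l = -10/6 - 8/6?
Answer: 15906577424 + I*√6/9 ≈ 1.5907e+10 + 0.27217*I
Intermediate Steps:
l = -3 (l = -10*⅙ - 8*⅙ = -5/3 - 4/3 = -3)
C(h) = √2*√h/9 (C(h) = √(h + h)/9 = √(2*h)/9 = (√2*√h)/9 = √2*√h/9)
w(u) = u + I*√6/9 (w(u) = u + √2*√(-3)/9 = u + √2*(I*√3)/9 = u + I*√6/9)
((-58897 + 74386) + 173972)*(156108 - 72151) + w(247) = ((-58897 + 74386) + 173972)*(156108 - 72151) + (247 + I*√6/9) = (15489 + 173972)*83957 + (247 + I*√6/9) = 189461*83957 + (247 + I*√6/9) = 15906577177 + (247 + I*√6/9) = 15906577424 + I*√6/9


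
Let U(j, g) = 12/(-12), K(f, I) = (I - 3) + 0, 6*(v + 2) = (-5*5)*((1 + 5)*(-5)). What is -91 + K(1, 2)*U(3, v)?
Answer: -90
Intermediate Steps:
v = 123 (v = -2 + ((-5*5)*((1 + 5)*(-5)))/6 = -2 + (-150*(-5))/6 = -2 + (-25*(-30))/6 = -2 + (⅙)*750 = -2 + 125 = 123)
K(f, I) = -3 + I (K(f, I) = (-3 + I) + 0 = -3 + I)
U(j, g) = -1 (U(j, g) = 12*(-1/12) = -1)
-91 + K(1, 2)*U(3, v) = -91 + (-3 + 2)*(-1) = -91 - 1*(-1) = -91 + 1 = -90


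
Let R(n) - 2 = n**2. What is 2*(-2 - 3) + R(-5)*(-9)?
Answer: -253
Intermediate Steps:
R(n) = 2 + n**2
2*(-2 - 3) + R(-5)*(-9) = 2*(-2 - 3) + (2 + (-5)**2)*(-9) = 2*(-5) + (2 + 25)*(-9) = -10 + 27*(-9) = -10 - 243 = -253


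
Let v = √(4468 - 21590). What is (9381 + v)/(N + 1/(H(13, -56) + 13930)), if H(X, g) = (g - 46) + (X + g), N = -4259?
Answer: -129317085/58710314 - 13785*I*√17122/58710314 ≈ -2.2026 - 0.030723*I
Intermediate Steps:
H(X, g) = -46 + X + 2*g (H(X, g) = (-46 + g) + (X + g) = -46 + X + 2*g)
v = I*√17122 (v = √(-17122) = I*√17122 ≈ 130.85*I)
(9381 + v)/(N + 1/(H(13, -56) + 13930)) = (9381 + I*√17122)/(-4259 + 1/((-46 + 13 + 2*(-56)) + 13930)) = (9381 + I*√17122)/(-4259 + 1/((-46 + 13 - 112) + 13930)) = (9381 + I*√17122)/(-4259 + 1/(-145 + 13930)) = (9381 + I*√17122)/(-4259 + 1/13785) = (9381 + I*√17122)/(-58710314/13785) = (9381 + I*√17122)*(-13785/58710314) = -129317085/58710314 - 13785*I*√17122/58710314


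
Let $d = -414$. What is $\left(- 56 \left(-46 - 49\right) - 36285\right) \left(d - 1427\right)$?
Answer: $57006565$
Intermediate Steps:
$\left(- 56 \left(-46 - 49\right) - 36285\right) \left(d - 1427\right) = \left(- 56 \left(-46 - 49\right) - 36285\right) \left(-414 - 1427\right) = \left(\left(-56\right) \left(-95\right) - 36285\right) \left(-1841\right) = \left(5320 - 36285\right) \left(-1841\right) = \left(-30965\right) \left(-1841\right) = 57006565$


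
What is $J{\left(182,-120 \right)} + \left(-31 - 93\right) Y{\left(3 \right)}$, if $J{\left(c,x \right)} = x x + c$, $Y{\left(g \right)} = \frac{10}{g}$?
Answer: $\frac{42506}{3} \approx 14169.0$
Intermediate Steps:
$J{\left(c,x \right)} = c + x^{2}$ ($J{\left(c,x \right)} = x^{2} + c = c + x^{2}$)
$J{\left(182,-120 \right)} + \left(-31 - 93\right) Y{\left(3 \right)} = \left(182 + \left(-120\right)^{2}\right) + \left(-31 - 93\right) \frac{10}{3} = \left(182 + 14400\right) - 124 \cdot 10 \cdot \frac{1}{3} = 14582 - \frac{1240}{3} = \frac{42506}{3}$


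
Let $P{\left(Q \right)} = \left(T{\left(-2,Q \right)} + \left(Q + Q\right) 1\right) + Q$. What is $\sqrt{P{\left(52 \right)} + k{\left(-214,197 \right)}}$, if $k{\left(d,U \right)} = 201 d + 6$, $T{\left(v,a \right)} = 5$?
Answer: $i \sqrt{42847} \approx 207.0 i$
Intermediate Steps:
$P{\left(Q \right)} = 5 + 3 Q$ ($P{\left(Q \right)} = \left(5 + \left(Q + Q\right) 1\right) + Q = \left(5 + 2 Q 1\right) + Q = \left(5 + 2 Q\right) + Q = 5 + 3 Q$)
$k{\left(d,U \right)} = 6 + 201 d$
$\sqrt{P{\left(52 \right)} + k{\left(-214,197 \right)}} = \sqrt{\left(5 + 3 \cdot 52\right) + \left(6 + 201 \left(-214\right)\right)} = \sqrt{\left(5 + 156\right) + \left(6 - 43014\right)} = \sqrt{161 - 43008} = \sqrt{-42847} = i \sqrt{42847}$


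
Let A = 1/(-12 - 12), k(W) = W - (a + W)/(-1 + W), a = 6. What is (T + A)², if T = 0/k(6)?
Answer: 1/576 ≈ 0.0017361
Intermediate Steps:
k(W) = W - (6 + W)/(-1 + W)
T = 0 (T = 0/(((-6 + 6² - 2*6)/(-1 + 6))) = 0/(((-6 + 36 - 12)/5)) = 0/(((⅕)*18)) = 0/(18/5) = 0*(5/18) = 0)
A = -1/24 (A = 1/(-24) = -1/24 ≈ -0.041667)
(T + A)² = (0 - 1/24)² = (-1/24)² = 1/576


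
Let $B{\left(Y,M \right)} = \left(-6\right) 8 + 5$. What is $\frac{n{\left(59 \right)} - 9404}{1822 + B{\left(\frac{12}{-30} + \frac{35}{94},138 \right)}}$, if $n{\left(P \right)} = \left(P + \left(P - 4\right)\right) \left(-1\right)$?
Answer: $- \frac{9518}{1779} \approx -5.3502$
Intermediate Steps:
$B{\left(Y,M \right)} = -43$ ($B{\left(Y,M \right)} = -48 + 5 = -43$)
$n{\left(P \right)} = 4 - 2 P$ ($n{\left(P \right)} = \left(P + \left(P - 4\right)\right) \left(-1\right) = \left(P + \left(-4 + P\right)\right) \left(-1\right) = \left(-4 + 2 P\right) \left(-1\right) = 4 - 2 P$)
$\frac{n{\left(59 \right)} - 9404}{1822 + B{\left(\frac{12}{-30} + \frac{35}{94},138 \right)}} = \frac{\left(4 - 118\right) - 9404}{1822 - 43} = \frac{\left(4 - 118\right) - 9404}{1779} = \left(-114 - 9404\right) \frac{1}{1779} = \left(-9518\right) \frac{1}{1779} = - \frac{9518}{1779}$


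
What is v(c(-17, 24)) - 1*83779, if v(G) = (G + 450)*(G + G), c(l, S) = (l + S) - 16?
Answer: -91717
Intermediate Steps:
c(l, S) = -16 + S + l (c(l, S) = (S + l) - 16 = -16 + S + l)
v(G) = 2*G*(450 + G) (v(G) = (450 + G)*(2*G) = 2*G*(450 + G))
v(c(-17, 24)) - 1*83779 = 2*(-16 + 24 - 17)*(450 + (-16 + 24 - 17)) - 1*83779 = 2*(-9)*(450 - 9) - 83779 = 2*(-9)*441 - 83779 = -7938 - 83779 = -91717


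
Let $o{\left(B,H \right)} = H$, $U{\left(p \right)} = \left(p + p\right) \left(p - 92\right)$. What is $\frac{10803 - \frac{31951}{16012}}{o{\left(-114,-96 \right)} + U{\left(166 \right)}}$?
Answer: $\frac{172945685}{391845664} \approx 0.44136$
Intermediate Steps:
$U{\left(p \right)} = 2 p \left(-92 + p\right)$
$\frac{10803 - \frac{31951}{16012}}{o{\left(-114,-96 \right)} + U{\left(166 \right)}} = \frac{10803 - \frac{31951}{16012}}{-96 + 2 \cdot 166 \left(-92 + 166\right)} = \frac{10803 - \frac{31951}{16012}}{-96 + 2 \cdot 166 \cdot 74} = \frac{10803 - \frac{31951}{16012}}{-96 + 24568} = \frac{172945685}{16012 \cdot 24472} = \frac{172945685}{16012} \cdot \frac{1}{24472} = \frac{172945685}{391845664}$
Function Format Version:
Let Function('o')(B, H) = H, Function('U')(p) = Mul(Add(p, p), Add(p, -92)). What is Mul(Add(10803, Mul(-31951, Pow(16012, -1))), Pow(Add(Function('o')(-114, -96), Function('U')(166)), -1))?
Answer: Rational(172945685, 391845664) ≈ 0.44136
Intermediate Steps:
Function('U')(p) = Mul(2, p, Add(-92, p)) (Function('U')(p) = Mul(Mul(2, p), Add(-92, p)) = Mul(2, p, Add(-92, p)))
Mul(Add(10803, Mul(-31951, Pow(16012, -1))), Pow(Add(Function('o')(-114, -96), Function('U')(166)), -1)) = Mul(Add(10803, Mul(-31951, Pow(16012, -1))), Pow(Add(-96, Mul(2, 166, Add(-92, 166))), -1)) = Mul(Add(10803, Mul(-31951, Rational(1, 16012))), Pow(Add(-96, Mul(2, 166, 74)), -1)) = Mul(Add(10803, Rational(-31951, 16012)), Pow(Add(-96, 24568), -1)) = Mul(Rational(172945685, 16012), Pow(24472, -1)) = Mul(Rational(172945685, 16012), Rational(1, 24472)) = Rational(172945685, 391845664)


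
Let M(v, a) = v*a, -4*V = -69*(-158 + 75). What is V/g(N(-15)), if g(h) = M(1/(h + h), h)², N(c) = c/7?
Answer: -5727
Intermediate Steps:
N(c) = c/7 (N(c) = c*(⅐) = c/7)
V = -5727/4 (V = -(-69)*(-158 + 75)/4 = -(-69)*(-83)/4 = -¼*5727 = -5727/4 ≈ -1431.8)
M(v, a) = a*v
g(h) = ¼ (g(h) = (h/(h + h))² = (h/((2*h)))² = (h*(1/(2*h)))² = (½)² = ¼)
V/g(N(-15)) = -5727/(4*¼) = -5727/4*4 = -5727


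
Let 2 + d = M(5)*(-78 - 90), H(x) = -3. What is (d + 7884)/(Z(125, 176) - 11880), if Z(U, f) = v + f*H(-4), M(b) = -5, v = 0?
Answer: -4361/6204 ≈ -0.70293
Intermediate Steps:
d = 838 (d = -2 - 5*(-78 - 90) = -2 - 5*(-168) = -2 + 840 = 838)
Z(U, f) = -3*f (Z(U, f) = 0 + f*(-3) = 0 - 3*f = -3*f)
(d + 7884)/(Z(125, 176) - 11880) = (838 + 7884)/(-3*176 - 11880) = 8722/(-528 - 11880) = 8722/(-12408) = 8722*(-1/12408) = -4361/6204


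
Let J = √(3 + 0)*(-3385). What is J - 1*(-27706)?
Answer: 27706 - 3385*√3 ≈ 21843.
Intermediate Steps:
J = -3385*√3 (J = √3*(-3385) = -3385*√3 ≈ -5863.0)
J - 1*(-27706) = -3385*√3 - 1*(-27706) = -3385*√3 + 27706 = 27706 - 3385*√3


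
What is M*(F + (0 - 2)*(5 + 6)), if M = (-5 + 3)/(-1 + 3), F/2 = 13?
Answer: -4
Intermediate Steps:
F = 26 (F = 2*13 = 26)
M = -1 (M = -2/2 = -2*1/2 = -1)
M*(F + (0 - 2)*(5 + 6)) = -(26 + (0 - 2)*(5 + 6)) = -(26 - 2*11) = -(26 - 22) = -1*4 = -4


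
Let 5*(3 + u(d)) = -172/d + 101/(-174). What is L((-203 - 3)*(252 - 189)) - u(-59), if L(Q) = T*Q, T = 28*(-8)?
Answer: 149220135781/51330 ≈ 2.9071e+6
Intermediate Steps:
T = -224
L(Q) = -224*Q
u(d) = -2711/870 - 172/(5*d) (u(d) = -3 + (-172/d + 101/(-174))/5 = -3 + (-172/d + 101*(-1/174))/5 = -3 + (-172/d - 101/174)/5 = -3 + (-101/174 - 172/d)/5 = -3 + (-101/870 - 172/(5*d)) = -2711/870 - 172/(5*d))
L((-203 - 3)*(252 - 189)) - u(-59) = -224*(-203 - 3)*(252 - 189) - (-29928 - 2711*(-59))/(870*(-59)) = -(-46144)*63 - (-1)*(-29928 + 159949)/(870*59) = -224*(-12978) - (-1)*130021/(870*59) = 2907072 - 1*(-130021/51330) = 2907072 + 130021/51330 = 149220135781/51330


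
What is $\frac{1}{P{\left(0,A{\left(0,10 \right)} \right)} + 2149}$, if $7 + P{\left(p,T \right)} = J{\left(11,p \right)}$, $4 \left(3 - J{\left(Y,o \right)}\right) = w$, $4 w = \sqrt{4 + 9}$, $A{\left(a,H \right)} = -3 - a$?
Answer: $\frac{42240}{90604799} + \frac{16 \sqrt{13}}{1177862387} \approx 0.00046625$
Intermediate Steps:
$w = \frac{\sqrt{13}}{4}$ ($w = \frac{\sqrt{4 + 9}}{4} = \frac{\sqrt{13}}{4} \approx 0.90139$)
$J{\left(Y,o \right)} = 3 - \frac{\sqrt{13}}{16}$ ($J{\left(Y,o \right)} = 3 - \frac{\frac{1}{4} \sqrt{13}}{4} = 3 - \frac{\sqrt{13}}{16}$)
$P{\left(p,T \right)} = -4 - \frac{\sqrt{13}}{16}$ ($P{\left(p,T \right)} = -7 + \left(3 - \frac{\sqrt{13}}{16}\right) = -4 - \frac{\sqrt{13}}{16}$)
$\frac{1}{P{\left(0,A{\left(0,10 \right)} \right)} + 2149} = \frac{1}{\left(-4 - \frac{\sqrt{13}}{16}\right) + 2149} = \frac{1}{2145 - \frac{\sqrt{13}}{16}}$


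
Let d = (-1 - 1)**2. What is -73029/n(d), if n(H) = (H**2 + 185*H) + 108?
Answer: -24343/288 ≈ -84.524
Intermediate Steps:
d = 4 (d = (-2)**2 = 4)
n(H) = 108 + H**2 + 185*H
-73029/n(d) = -73029/(108 + 4**2 + 185*4) = -73029/(108 + 16 + 740) = -73029/864 = -73029*1/864 = -24343/288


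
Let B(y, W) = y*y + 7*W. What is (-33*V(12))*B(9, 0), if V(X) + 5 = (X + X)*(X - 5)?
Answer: -435699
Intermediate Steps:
B(y, W) = y² + 7*W
V(X) = -5 + 2*X*(-5 + X) (V(X) = -5 + (X + X)*(X - 5) = -5 + (2*X)*(-5 + X) = -5 + 2*X*(-5 + X))
(-33*V(12))*B(9, 0) = (-33*(-5 - 10*12 + 2*12²))*(9² + 7*0) = (-33*(-5 - 120 + 2*144))*(81 + 0) = -33*(-5 - 120 + 288)*81 = -33*163*81 = -5379*81 = -435699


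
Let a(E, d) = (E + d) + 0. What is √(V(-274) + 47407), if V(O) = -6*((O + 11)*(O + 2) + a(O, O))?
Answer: I*√378521 ≈ 615.24*I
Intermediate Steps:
a(E, d) = E + d
V(O) = -12*O - 6*(2 + O)*(11 + O) (V(O) = -6*((O + 11)*(O + 2) + (O + O)) = -6*((11 + O)*(2 + O) + 2*O) = -6*((2 + O)*(11 + O) + 2*O) = -6*(2*O + (2 + O)*(11 + O)) = -12*O - 6*(2 + O)*(11 + O))
√(V(-274) + 47407) = √((-132 - 90*(-274) - 6*(-274)²) + 47407) = √((-132 + 24660 - 6*75076) + 47407) = √((-132 + 24660 - 450456) + 47407) = √(-425928 + 47407) = √(-378521) = I*√378521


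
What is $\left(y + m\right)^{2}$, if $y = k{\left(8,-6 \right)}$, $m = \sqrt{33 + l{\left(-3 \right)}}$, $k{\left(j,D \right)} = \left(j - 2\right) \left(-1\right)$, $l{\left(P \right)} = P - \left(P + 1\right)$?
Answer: $68 - 48 \sqrt{2} \approx 0.11775$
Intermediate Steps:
$l{\left(P \right)} = -1$ ($l{\left(P \right)} = P - \left(1 + P\right) = -1$)
$k{\left(j,D \right)} = 2 - j$ ($k{\left(j,D \right)} = \left(-2 + j\right) \left(-1\right) = 2 - j$)
$m = 4 \sqrt{2}$ ($m = \sqrt{33 - 1} = \sqrt{32} = 4 \sqrt{2} \approx 5.6569$)
$y = -6$ ($y = 2 - 8 = -6$)
$\left(y + m\right)^{2} = \left(-6 + 4 \sqrt{2}\right)^{2}$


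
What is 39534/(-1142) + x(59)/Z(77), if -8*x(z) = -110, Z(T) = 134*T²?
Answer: -5710762513/164964184 ≈ -34.618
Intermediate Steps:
x(z) = 55/4 (x(z) = -⅛*(-110) = 55/4)
39534/(-1142) + x(59)/Z(77) = 39534/(-1142) + 55/(4*((134*77²))) = 39534*(-1/1142) + 55/(4*((134*5929))) = -19767/571 + (55/4)/794486 = -19767/571 + (55/4)*(1/794486) = -19767/571 + 5/288904 = -5710762513/164964184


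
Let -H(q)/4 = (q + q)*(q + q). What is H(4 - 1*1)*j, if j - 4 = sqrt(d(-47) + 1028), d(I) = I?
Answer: -576 - 432*sqrt(109) ≈ -5086.2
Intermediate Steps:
H(q) = -16*q**2 (H(q) = -4*(q + q)*(q + q) = -4*2*q*2*q = -16*q**2)
j = 4 + 3*sqrt(109) (j = 4 + sqrt(-47 + 1028) = 4 + sqrt(981) = 4 + 3*sqrt(109) ≈ 35.321)
H(4 - 1*1)*j = (-16*(4 - 1*1)**2)*(4 + 3*sqrt(109)) = (-16*(4 - 1)**2)*(4 + 3*sqrt(109)) = (-16*3**2)*(4 + 3*sqrt(109)) = (-16*9)*(4 + 3*sqrt(109)) = -144*(4 + 3*sqrt(109)) = -576 - 432*sqrt(109)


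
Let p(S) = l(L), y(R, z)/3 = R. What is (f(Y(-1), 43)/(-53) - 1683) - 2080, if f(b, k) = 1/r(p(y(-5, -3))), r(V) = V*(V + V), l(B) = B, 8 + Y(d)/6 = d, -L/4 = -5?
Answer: -159551201/42400 ≈ -3763.0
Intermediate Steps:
L = 20 (L = -4*(-5) = 20)
y(R, z) = 3*R
Y(d) = -48 + 6*d
p(S) = 20
r(V) = 2*V² (r(V) = V*(2*V) = 2*V²)
f(b, k) = 1/800 (f(b, k) = 1/(2*20²) = 1/(2*400) = 1/800)
(f(Y(-1), 43)/(-53) - 1683) - 2080 = ((1/800)/(-53) - 1683) - 2080 = ((1/800)*(-1/53) - 1683) - 2080 = (-1/42400 - 1683) - 2080 = -71359201/42400 - 2080 = -159551201/42400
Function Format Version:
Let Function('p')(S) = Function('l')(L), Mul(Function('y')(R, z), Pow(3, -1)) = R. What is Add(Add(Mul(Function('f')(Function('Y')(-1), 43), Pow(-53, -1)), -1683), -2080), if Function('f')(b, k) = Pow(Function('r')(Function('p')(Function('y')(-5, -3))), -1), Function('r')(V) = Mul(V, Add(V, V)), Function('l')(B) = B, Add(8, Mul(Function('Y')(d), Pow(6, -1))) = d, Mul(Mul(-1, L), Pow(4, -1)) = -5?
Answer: Rational(-159551201, 42400) ≈ -3763.0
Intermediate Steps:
L = 20 (L = Mul(-4, -5) = 20)
Function('y')(R, z) = Mul(3, R)
Function('Y')(d) = Add(-48, Mul(6, d))
Function('p')(S) = 20
Function('r')(V) = Mul(2, Pow(V, 2)) (Function('r')(V) = Mul(V, Mul(2, V)) = Mul(2, Pow(V, 2)))
Function('f')(b, k) = Rational(1, 800) (Function('f')(b, k) = Pow(Mul(2, Pow(20, 2)), -1) = Pow(Mul(2, 400), -1) = Pow(800, -1) = Rational(1, 800))
Add(Add(Mul(Function('f')(Function('Y')(-1), 43), Pow(-53, -1)), -1683), -2080) = Add(Add(Mul(Rational(1, 800), Pow(-53, -1)), -1683), -2080) = Add(Add(Mul(Rational(1, 800), Rational(-1, 53)), -1683), -2080) = Add(Add(Rational(-1, 42400), -1683), -2080) = Add(Rational(-71359201, 42400), -2080) = Rational(-159551201, 42400)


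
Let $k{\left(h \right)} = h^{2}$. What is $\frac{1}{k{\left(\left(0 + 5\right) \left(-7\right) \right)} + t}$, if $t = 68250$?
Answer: $\frac{1}{69475} \approx 1.4394 \cdot 10^{-5}$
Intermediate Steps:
$\frac{1}{k{\left(\left(0 + 5\right) \left(-7\right) \right)} + t} = \frac{1}{\left(\left(0 + 5\right) \left(-7\right)\right)^{2} + 68250} = \frac{1}{\left(5 \left(-7\right)\right)^{2} + 68250} = \frac{1}{\left(-35\right)^{2} + 68250} = \frac{1}{1225 + 68250} = \frac{1}{69475}$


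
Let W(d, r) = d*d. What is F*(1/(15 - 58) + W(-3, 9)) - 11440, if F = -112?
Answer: -535152/43 ≈ -12445.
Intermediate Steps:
W(d, r) = d²
F*(1/(15 - 58) + W(-3, 9)) - 11440 = -112*(1/(15 - 58) + (-3)²) - 11440 = -112*(1/(-43) + 9) - 11440 = -112*(-1/43 + 9) - 11440 = -112*386/43 - 11440 = -43232/43 - 11440 = -535152/43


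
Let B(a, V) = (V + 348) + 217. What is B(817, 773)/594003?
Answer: 446/198001 ≈ 0.0022525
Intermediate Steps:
B(a, V) = 565 + V (B(a, V) = (348 + V) + 217 = 565 + V)
B(817, 773)/594003 = (565 + 773)/594003 = 1338*(1/594003) = 446/198001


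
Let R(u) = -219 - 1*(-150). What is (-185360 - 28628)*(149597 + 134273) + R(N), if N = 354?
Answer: -60744773629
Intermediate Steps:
R(u) = -69 (R(u) = -219 + 150 = -69)
(-185360 - 28628)*(149597 + 134273) + R(N) = (-185360 - 28628)*(149597 + 134273) - 69 = -213988*283870 - 69 = -60744773560 - 69 = -60744773629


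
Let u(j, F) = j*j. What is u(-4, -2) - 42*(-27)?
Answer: 1150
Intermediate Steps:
u(j, F) = j²
u(-4, -2) - 42*(-27) = (-4)² - 42*(-27) = 16 + 1134 = 1150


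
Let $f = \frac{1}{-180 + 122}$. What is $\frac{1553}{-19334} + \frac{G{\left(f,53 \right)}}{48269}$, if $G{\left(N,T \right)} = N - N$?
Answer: $- \frac{1553}{19334} \approx -0.080325$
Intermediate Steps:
$f = - \frac{1}{58}$ ($f = \frac{1}{-58} = - \frac{1}{58} \approx -0.017241$)
$G{\left(N,T \right)} = 0$
$\frac{1553}{-19334} + \frac{G{\left(f,53 \right)}}{48269} = \frac{1553}{-19334} + \frac{0}{48269} = 1553 \left(- \frac{1}{19334}\right) + 0 \cdot \frac{1}{48269} = - \frac{1553}{19334} + 0 = - \frac{1553}{19334}$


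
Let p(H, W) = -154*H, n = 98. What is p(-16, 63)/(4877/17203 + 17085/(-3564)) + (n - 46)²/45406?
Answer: -1143134254508920/2092699175927 ≈ -546.25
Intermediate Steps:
p(-16, 63)/(4877/17203 + 17085/(-3564)) + (n - 46)²/45406 = (-154*(-16))/(4877/17203 + 17085/(-3564)) + (98 - 46)²/45406 = 2464/(4877*(1/17203) + 17085*(-1/3564)) + 52²*(1/45406) = 2464/(4877/17203 - 5695/1188) + 2704*(1/45406) = 2464/(-92177209/20437164) + 1352/22703 = 2464*(-20437164/92177209) + 1352/22703 = -50357172096/92177209 + 1352/22703 = -1143134254508920/2092699175927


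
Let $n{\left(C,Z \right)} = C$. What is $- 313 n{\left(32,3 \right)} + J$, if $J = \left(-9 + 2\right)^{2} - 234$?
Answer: $-10201$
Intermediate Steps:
$J = -185$ ($J = \left(-7\right)^{2} - 234 = 49 - 234 = -185$)
$- 313 n{\left(32,3 \right)} + J = \left(-313\right) 32 - 185 = -10016 - 185 = -10201$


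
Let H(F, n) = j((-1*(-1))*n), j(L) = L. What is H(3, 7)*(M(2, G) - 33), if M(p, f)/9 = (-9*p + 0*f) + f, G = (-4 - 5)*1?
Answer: -1932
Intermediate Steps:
H(F, n) = n (H(F, n) = (-1*(-1))*n = 1*n = n)
G = -9 (G = -9*1 = -9)
M(p, f) = -81*p + 9*f (M(p, f) = 9*((-9*p + 0*f) + f) = 9*((-9*p + 0) + f) = 9*(-9*p + f) = 9*(f - 9*p) = -81*p + 9*f)
H(3, 7)*(M(2, G) - 33) = 7*((-81*2 + 9*(-9)) - 33) = 7*((-162 - 81) - 33) = 7*(-243 - 33) = 7*(-276) = -1932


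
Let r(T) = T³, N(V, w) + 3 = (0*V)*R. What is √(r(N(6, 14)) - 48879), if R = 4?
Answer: 3*I*√5434 ≈ 221.15*I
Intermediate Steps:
N(V, w) = -3 (N(V, w) = -3 + (0*V)*4 = -3 + 0*4 = -3 + 0 = -3)
√(r(N(6, 14)) - 48879) = √((-3)³ - 48879) = √(-27 - 48879) = √(-48906) = 3*I*√5434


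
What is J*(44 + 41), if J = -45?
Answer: -3825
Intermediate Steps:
J*(44 + 41) = -45*(44 + 41) = -45*85 = -3825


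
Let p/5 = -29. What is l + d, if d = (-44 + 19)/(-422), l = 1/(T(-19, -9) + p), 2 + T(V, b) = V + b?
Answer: 3953/73850 ≈ 0.053527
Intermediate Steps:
p = -145 (p = 5*(-29) = -145)
T(V, b) = -2 + V + b (T(V, b) = -2 + (V + b) = -2 + V + b)
l = -1/175 (l = 1/((-2 - 19 - 9) - 145) = 1/(-30 - 145) = 1/(-175) = -1/175 ≈ -0.0057143)
d = 25/422 (d = -25*(-1/422) = 25/422 ≈ 0.059242)
l + d = -1/175 + 25/422 = 3953/73850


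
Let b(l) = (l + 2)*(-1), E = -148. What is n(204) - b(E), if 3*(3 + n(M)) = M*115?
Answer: 7671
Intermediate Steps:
n(M) = -3 + 115*M/3 (n(M) = -3 + (M*115)/3 = -3 + (115*M)/3 = -3 + 115*M/3)
b(l) = -2 - l (b(l) = (2 + l)*(-1) = -2 - l)
n(204) - b(E) = (-3 + (115/3)*204) - (-2 - 1*(-148)) = (-3 + 7820) - (-2 + 148) = 7817 - 1*146 = 7817 - 146 = 7671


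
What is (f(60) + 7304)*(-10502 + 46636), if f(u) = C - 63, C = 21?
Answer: 262405108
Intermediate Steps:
f(u) = -42 (f(u) = 21 - 63 = -42)
(f(60) + 7304)*(-10502 + 46636) = (-42 + 7304)*(-10502 + 46636) = 7262*36134 = 262405108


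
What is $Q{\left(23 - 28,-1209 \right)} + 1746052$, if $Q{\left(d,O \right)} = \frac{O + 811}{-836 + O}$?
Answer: $\frac{3570676738}{2045} \approx 1.7461 \cdot 10^{6}$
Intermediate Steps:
$Q{\left(d,O \right)} = \frac{811 + O}{-836 + O}$
$Q{\left(23 - 28,-1209 \right)} + 1746052 = \frac{811 - 1209}{-836 - 1209} + 1746052 = \frac{1}{-2045} \left(-398\right) + 1746052 = \left(- \frac{1}{2045}\right) \left(-398\right) + 1746052 = \frac{398}{2045} + 1746052 = \frac{3570676738}{2045}$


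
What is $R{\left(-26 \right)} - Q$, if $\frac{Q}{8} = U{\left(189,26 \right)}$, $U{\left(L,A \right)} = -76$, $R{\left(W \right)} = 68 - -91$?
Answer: $767$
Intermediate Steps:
$R{\left(W \right)} = 159$ ($R{\left(W \right)} = 68 + 91 = 159$)
$Q = -608$ ($Q = 8 \left(-76\right) = -608$)
$R{\left(-26 \right)} - Q = 159 - -608 = 159 + 608 = 767$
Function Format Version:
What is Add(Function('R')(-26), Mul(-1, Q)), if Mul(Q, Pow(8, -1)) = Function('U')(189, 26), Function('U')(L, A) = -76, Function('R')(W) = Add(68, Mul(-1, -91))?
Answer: 767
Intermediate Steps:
Function('R')(W) = 159 (Function('R')(W) = Add(68, 91) = 159)
Q = -608 (Q = Mul(8, -76) = -608)
Add(Function('R')(-26), Mul(-1, Q)) = Add(159, Mul(-1, -608)) = Add(159, 608) = 767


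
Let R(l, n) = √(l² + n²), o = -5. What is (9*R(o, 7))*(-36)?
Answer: -324*√74 ≈ -2787.2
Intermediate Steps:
(9*R(o, 7))*(-36) = (9*√((-5)² + 7²))*(-36) = (9*√(25 + 49))*(-36) = (9*√74)*(-36) = -324*√74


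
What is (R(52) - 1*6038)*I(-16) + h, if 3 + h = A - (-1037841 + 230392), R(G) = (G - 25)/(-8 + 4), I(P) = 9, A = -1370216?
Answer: -2468691/4 ≈ -6.1717e+5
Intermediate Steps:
R(G) = 25/4 - G/4 (R(G) = (-25 + G)/(-4) = (-25 + G)*(-1/4) = 25/4 - G/4)
h = -562770 (h = -3 + (-1370216 - (-1037841 + 230392)) = -3 + (-1370216 - 1*(-807449)) = -3 + (-1370216 + 807449) = -3 - 562767 = -562770)
(R(52) - 1*6038)*I(-16) + h = ((25/4 - 1/4*52) - 1*6038)*9 - 562770 = ((25/4 - 13) - 6038)*9 - 562770 = (-27/4 - 6038)*9 - 562770 = -24179/4*9 - 562770 = -217611/4 - 562770 = -2468691/4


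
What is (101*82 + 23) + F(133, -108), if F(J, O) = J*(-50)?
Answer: 1655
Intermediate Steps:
F(J, O) = -50*J
(101*82 + 23) + F(133, -108) = (101*82 + 23) - 50*133 = (8282 + 23) - 6650 = 8305 - 6650 = 1655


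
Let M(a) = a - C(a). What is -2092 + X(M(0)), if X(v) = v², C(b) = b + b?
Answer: -2092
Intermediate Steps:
C(b) = 2*b
M(a) = -a (M(a) = a - 2*a = -a)
-2092 + X(M(0)) = -2092 + (-1*0)² = -2092 + 0² = -2092 + 0 = -2092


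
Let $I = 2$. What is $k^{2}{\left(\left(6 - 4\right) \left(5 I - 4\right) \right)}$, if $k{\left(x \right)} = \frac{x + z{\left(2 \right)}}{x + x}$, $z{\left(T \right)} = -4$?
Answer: $\frac{1}{9} \approx 0.11111$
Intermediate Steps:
$k{\left(x \right)} = \frac{-4 + x}{2 x}$ ($k{\left(x \right)} = \frac{x - 4}{x + x} = \frac{-4 + x}{2 x}$)
$k^{2}{\left(\left(6 - 4\right) \left(5 I - 4\right) \right)} = \left(\frac{-4 + \left(6 - 4\right) \left(5 \cdot 2 - 4\right)}{2 \left(6 - 4\right) \left(5 \cdot 2 - 4\right)}\right)^{2} = \left(\frac{-4 + 2 \left(10 - 4\right)}{2 \cdot 2 \left(10 - 4\right)}\right)^{2} = \left(\frac{-4 + 2 \cdot 6}{2 \cdot 2 \cdot 6}\right)^{2} = \left(\frac{-4 + 12}{2 \cdot 12}\right)^{2} = \left(\frac{1}{2} \cdot \frac{1}{12} \cdot 8\right)^{2} = \left(\frac{1}{3}\right)^{2} = \frac{1}{9}$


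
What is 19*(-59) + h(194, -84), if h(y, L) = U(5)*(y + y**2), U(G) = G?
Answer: 188029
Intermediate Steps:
h(y, L) = 5*y + 5*y**2 (h(y, L) = 5*(y + y**2) = 5*y + 5*y**2)
19*(-59) + h(194, -84) = 19*(-59) + 5*194*(1 + 194) = -1121 + 5*194*195 = -1121 + 189150 = 188029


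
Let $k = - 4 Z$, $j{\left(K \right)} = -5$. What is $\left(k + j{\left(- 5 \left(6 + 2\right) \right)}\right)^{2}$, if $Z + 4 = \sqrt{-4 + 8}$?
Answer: $9$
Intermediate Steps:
$Z = -2$ ($Z = -4 + \sqrt{-4 + 8} = -4 + \sqrt{4} = -4 + 2 = -2$)
$k = 8$ ($k = \left(-4\right) \left(-2\right) = 8$)
$\left(k + j{\left(- 5 \left(6 + 2\right) \right)}\right)^{2} = \left(8 - 5\right)^{2} = 3^{2} = 9$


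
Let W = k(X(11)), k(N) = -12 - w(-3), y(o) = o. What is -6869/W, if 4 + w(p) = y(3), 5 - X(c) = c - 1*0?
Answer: 6869/11 ≈ 624.45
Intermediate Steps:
X(c) = 5 - c (X(c) = 5 - (c - 1*0) = 5 - (c + 0) = 5 - c)
w(p) = -1 (w(p) = -4 + 3 = -1)
k(N) = -11 (k(N) = -12 - 1*(-1) = -12 + 1 = -11)
W = -11
-6869/W = -6869/(-11) = -6869*(-1/11) = 6869/11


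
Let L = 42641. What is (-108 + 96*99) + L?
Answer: 52037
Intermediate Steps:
(-108 + 96*99) + L = (-108 + 96*99) + 42641 = (-108 + 9504) + 42641 = 9396 + 42641 = 52037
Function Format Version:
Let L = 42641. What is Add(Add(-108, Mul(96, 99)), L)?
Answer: 52037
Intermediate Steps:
Add(Add(-108, Mul(96, 99)), L) = Add(Add(-108, Mul(96, 99)), 42641) = Add(Add(-108, 9504), 42641) = Add(9396, 42641) = 52037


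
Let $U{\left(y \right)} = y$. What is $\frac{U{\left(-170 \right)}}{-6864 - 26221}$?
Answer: $\frac{34}{6617} \approx 0.0051383$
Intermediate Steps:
$\frac{U{\left(-170 \right)}}{-6864 - 26221} = - \frac{170}{-6864 - 26221} = - \frac{170}{-33085} = \left(-170\right) \left(- \frac{1}{33085}\right) = \frac{34}{6617}$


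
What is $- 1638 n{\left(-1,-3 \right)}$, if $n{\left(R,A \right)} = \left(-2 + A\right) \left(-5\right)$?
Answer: $-40950$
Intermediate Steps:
$n{\left(R,A \right)} = 10 - 5 A$
$- 1638 n{\left(-1,-3 \right)} = - 1638 \left(10 - -15\right) = - 1638 \left(10 + 15\right) = \left(-1638\right) 25 = -40950$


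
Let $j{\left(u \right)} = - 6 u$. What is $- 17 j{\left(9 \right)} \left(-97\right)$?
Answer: $-89046$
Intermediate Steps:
$- 17 j{\left(9 \right)} \left(-97\right) = - 17 \left(\left(-6\right) 9\right) \left(-97\right) = \left(-17\right) \left(-54\right) \left(-97\right) = 918 \left(-97\right) = -89046$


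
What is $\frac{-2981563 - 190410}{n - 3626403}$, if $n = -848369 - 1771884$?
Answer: $\frac{3171973}{6246656} \approx 0.50779$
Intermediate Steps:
$n = -2620253$ ($n = -848369 - 1771884 = -2620253$)
$\frac{-2981563 - 190410}{n - 3626403} = \frac{-2981563 - 190410}{-2620253 - 3626403} = - \frac{3171973}{-6246656} = \left(-3171973\right) \left(- \frac{1}{6246656}\right) = \frac{3171973}{6246656}$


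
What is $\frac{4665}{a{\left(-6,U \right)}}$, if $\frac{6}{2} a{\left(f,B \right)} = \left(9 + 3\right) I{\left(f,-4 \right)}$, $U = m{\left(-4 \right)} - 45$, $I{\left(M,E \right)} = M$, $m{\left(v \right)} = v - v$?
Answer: $- \frac{1555}{8} \approx -194.38$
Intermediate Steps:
$m{\left(v \right)} = 0$
$U = -45$ ($U = 0 - 45 = -45$)
$a{\left(f,B \right)} = 4 f$ ($a{\left(f,B \right)} = \frac{\left(9 + 3\right) f}{3} = \frac{12 f}{3} = 4 f$)
$\frac{4665}{a{\left(-6,U \right)}} = \frac{4665}{4 \left(-6\right)} = \frac{4665}{-24} = 4665 \left(- \frac{1}{24}\right) = - \frac{1555}{8}$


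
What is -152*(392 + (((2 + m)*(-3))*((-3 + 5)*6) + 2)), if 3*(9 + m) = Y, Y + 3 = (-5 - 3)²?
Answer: 13072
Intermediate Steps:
Y = 61 (Y = -3 + (-5 - 3)² = -3 + (-8)² = -3 + 64 = 61)
m = 34/3 (m = -9 + (⅓)*61 = -9 + 61/3 = 34/3 ≈ 11.333)
-152*(392 + (((2 + m)*(-3))*((-3 + 5)*6) + 2)) = -152*(392 + (((2 + 34/3)*(-3))*((-3 + 5)*6) + 2)) = -152*(392 + (((40/3)*(-3))*(2*6) + 2)) = -152*(392 + (-40*12 + 2)) = -152*(392 + (-480 + 2)) = -152*(392 - 478) = -152*(-86) = 13072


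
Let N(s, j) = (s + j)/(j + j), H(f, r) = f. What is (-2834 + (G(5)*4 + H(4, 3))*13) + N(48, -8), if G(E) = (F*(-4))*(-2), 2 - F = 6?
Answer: -8897/2 ≈ -4448.5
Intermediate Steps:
F = -4 (F = 2 - 1*6 = 2 - 6 = -4)
G(E) = -32 (G(E) = -4*(-4)*(-2) = 16*(-2) = -32)
N(s, j) = (j + s)/(2*j) (N(s, j) = (j + s)/((2*j)) = (j + s)*(1/(2*j)) = (j + s)/(2*j))
(-2834 + (G(5)*4 + H(4, 3))*13) + N(48, -8) = (-2834 + (-32*4 + 4)*13) + (½)*(-8 + 48)/(-8) = (-2834 + (-128 + 4)*13) + (½)*(-⅛)*40 = (-2834 - 124*13) - 5/2 = (-2834 - 1612) - 5/2 = -4446 - 5/2 = -8897/2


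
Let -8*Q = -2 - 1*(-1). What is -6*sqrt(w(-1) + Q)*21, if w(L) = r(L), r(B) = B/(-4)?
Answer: -63*sqrt(6)/2 ≈ -77.159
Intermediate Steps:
r(B) = -B/4 (r(B) = B*(-1/4) = -B/4)
Q = 1/8 (Q = -(-2 - 1*(-1))/8 = -(-2 + 1)/8 = -1/8*(-1) = 1/8 ≈ 0.12500)
w(L) = -L/4
-6*sqrt(w(-1) + Q)*21 = -6*sqrt(-1/4*(-1) + 1/8)*21 = -6*sqrt(1/4 + 1/8)*21 = -3*sqrt(6)/2*21 = -63*sqrt(6)/2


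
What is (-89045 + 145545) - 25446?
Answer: 31054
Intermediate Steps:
(-89045 + 145545) - 25446 = 56500 - 25446 = 31054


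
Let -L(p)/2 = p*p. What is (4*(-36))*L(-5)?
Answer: 7200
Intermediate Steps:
L(p) = -2*p² (L(p) = -2*p*p = -2*p²)
(4*(-36))*L(-5) = (4*(-36))*(-2*(-5)²) = -(-288)*25 = -144*(-50) = 7200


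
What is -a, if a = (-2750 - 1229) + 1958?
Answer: 2021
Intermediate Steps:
a = -2021 (a = -3979 + 1958 = -2021)
-a = -1*(-2021) = 2021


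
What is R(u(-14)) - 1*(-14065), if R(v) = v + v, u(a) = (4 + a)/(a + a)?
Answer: 98460/7 ≈ 14066.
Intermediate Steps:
u(a) = (4 + a)/(2*a) (u(a) = (4 + a)/((2*a)) = (4 + a)*(1/(2*a)) = (4 + a)/(2*a))
R(v) = 2*v
R(u(-14)) - 1*(-14065) = 2*((1/2)*(4 - 14)/(-14)) - 1*(-14065) = 2*((1/2)*(-1/14)*(-10)) + 14065 = 2*(5/14) + 14065 = 5/7 + 14065 = 98460/7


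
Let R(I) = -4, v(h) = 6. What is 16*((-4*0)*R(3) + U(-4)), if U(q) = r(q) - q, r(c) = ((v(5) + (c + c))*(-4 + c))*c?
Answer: -960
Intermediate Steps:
r(c) = c*(-4 + c)*(6 + 2*c) (r(c) = ((6 + (c + c))*(-4 + c))*c = ((6 + 2*c)*(-4 + c))*c = ((-4 + c)*(6 + 2*c))*c = c*(-4 + c)*(6 + 2*c))
U(q) = -q + 2*q*(-12 + q**2 - q) (U(q) = 2*q*(-12 + q**2 - q) - q = -q + 2*q*(-12 + q**2 - q))
16*((-4*0)*R(3) + U(-4)) = 16*(-4*0*(-4) - 4*(-25 - 2*(-4) + 2*(-4)**2)) = 16*(0*(-4) - 4*(-25 + 8 + 2*16)) = 16*(0 - 4*(-25 + 8 + 32)) = 16*(0 - 4*15) = 16*(0 - 60) = 16*(-60) = -960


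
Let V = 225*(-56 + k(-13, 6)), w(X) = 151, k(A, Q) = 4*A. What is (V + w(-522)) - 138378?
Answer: -162527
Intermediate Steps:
V = -24300 (V = 225*(-56 + 4*(-13)) = 225*(-56 - 52) = 225*(-108) = -24300)
(V + w(-522)) - 138378 = (-24300 + 151) - 138378 = -24149 - 138378 = -162527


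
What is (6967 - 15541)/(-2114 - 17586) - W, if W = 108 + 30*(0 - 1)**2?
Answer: -1355013/9850 ≈ -137.56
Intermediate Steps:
W = 138 (W = 108 + 30*(-1)**2 = 108 + 30*1 = 108 + 30 = 138)
(6967 - 15541)/(-2114 - 17586) - W = (6967 - 15541)/(-2114 - 17586) - 1*138 = -8574/(-19700) - 138 = -8574*(-1/19700) - 138 = 4287/9850 - 138 = -1355013/9850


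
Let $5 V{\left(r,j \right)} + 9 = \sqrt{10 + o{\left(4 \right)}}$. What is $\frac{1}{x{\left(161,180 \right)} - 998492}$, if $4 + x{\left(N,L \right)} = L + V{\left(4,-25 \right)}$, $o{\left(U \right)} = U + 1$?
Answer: $- \frac{8319315}{8305320248302} - \frac{5 \sqrt{15}}{24915960744906} \approx -1.0017 \cdot 10^{-6}$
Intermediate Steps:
$o{\left(U \right)} = 1 + U$
$V{\left(r,j \right)} = - \frac{9}{5} + \frac{\sqrt{15}}{5}$ ($V{\left(r,j \right)} = - \frac{9}{5} + \frac{\sqrt{10 + \left(1 + 4\right)}}{5} = - \frac{9}{5} + \frac{\sqrt{10 + 5}}{5} = - \frac{9}{5} + \frac{\sqrt{15}}{5}$)
$x{\left(N,L \right)} = - \frac{29}{5} + L + \frac{\sqrt{15}}{5}$ ($x{\left(N,L \right)} = -4 - \left(\frac{9}{5} - L - \frac{\sqrt{15}}{5}\right) = -4 + \left(- \frac{9}{5} + L + \frac{\sqrt{15}}{5}\right) = - \frac{29}{5} + L + \frac{\sqrt{15}}{5}$)
$\frac{1}{x{\left(161,180 \right)} - 998492} = \frac{1}{\left(- \frac{29}{5} + 180 + \frac{\sqrt{15}}{5}\right) - 998492} = \frac{1}{\left(\frac{871}{5} + \frac{\sqrt{15}}{5}\right) - 998492} = \frac{1}{- \frac{4991589}{5} + \frac{\sqrt{15}}{5}}$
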